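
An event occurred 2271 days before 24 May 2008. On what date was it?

−366 (one year; includes Feb 29, 2008) → May 24, 2007 (1905 left).
−365 (one year) → May 24, 2006 (1540 left).
−365 (one year) → May 24, 2005 (1175 left).
−365 (one year) → May 24, 2004 (810 left).
−366 (one year; includes Feb 29, 2004) → May 24, 2003 (444 left).
−365 (one year) → May 24, 2002 (79 left).
−24 → Apr 30, 2002 (end of Apr, 30 days; 55 left).
−30 → Mar 31, 2002 (end of Mar, 31 days; 25 left).
−25 → Mar 6, 2002.

March 6, 2002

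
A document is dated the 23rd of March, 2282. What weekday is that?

Thursday

Doomsday rule: the anchor day for the 2200s is Friday. For year 82: 82÷12 = 6 r 10, and 10÷4 = 2, so 6+10+2 = 18.
Friday + 18 ≡ Tuesday — that's 2282's doomsday.
In March the doomsday date is Mar 14.
Mar 23 is 9 days after Mar 14; 9 mod 7 = 2, so Tuesday + 2 = Thursday.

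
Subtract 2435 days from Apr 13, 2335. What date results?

−365 (one year) → Apr 13, 2334 (2070 left).
−365 (one year) → Apr 13, 2333 (1705 left).
−365 (one year) → Apr 13, 2332 (1340 left).
−366 (one year; includes Feb 29, 2332) → Apr 13, 2331 (974 left).
−365 (one year) → Apr 13, 2330 (609 left).
−365 (one year) → Apr 13, 2329 (244 left).
−13 → Mar 31, 2329 (end of Mar, 31 days; 231 left).
−31 → Feb 28, 2329 (end of Feb, 28 days; 200 left).
−28 → Jan 31, 2329 (end of Jan, 31 days; 172 left).
−31 → Dec 31, 2328 (end of Dec, 31 days; 141 left).
−31 → Nov 30, 2328 (end of Nov, 30 days; 110 left).
−30 → Oct 31, 2328 (end of Oct, 31 days; 80 left).
−31 → Sep 30, 2328 (end of Sep, 30 days; 49 left).
−30 → Aug 31, 2328 (end of Aug, 31 days; 19 left).
−19 → Aug 12, 2328.

August 12, 2328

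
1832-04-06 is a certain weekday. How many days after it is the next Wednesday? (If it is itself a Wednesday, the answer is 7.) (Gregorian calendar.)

Apr 6, 1832 is a Friday.
From Friday to the next Wednesday is 5 days.

5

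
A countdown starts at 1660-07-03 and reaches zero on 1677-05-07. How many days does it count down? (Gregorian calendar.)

6152

Jul 3, 1660 → Jul 3, 1661: 365 days.
Jul 3, 1661 → Jul 3, 1662: 365 days.
Jul 3, 1662 → Jul 3, 1663: 365 days.
Jul 3, 1663 → Jul 3, 1664: 366 days (Feb 29, 1664 is in that span).
Jul 3, 1664 → Jul 3, 1665: 365 days.
Jul 3, 1665 → Jul 3, 1666: 365 days.
Jul 3, 1666 → Jul 3, 1667: 365 days.
Jul 3, 1667 → Jul 3, 1668: 366 days (Feb 29, 1668 is in that span).
Jul 3, 1668 → Jul 3, 1669: 365 days.
Jul 3, 1669 → Jul 3, 1670: 365 days.
Jul 3, 1670 → Jul 3, 1671: 365 days.
Jul 3, 1671 → Jul 3, 1672: 366 days (Feb 29, 1672 is in that span).
Jul 3, 1672 → Jul 3, 1673: 365 days.
Jul 3, 1673 → Jul 3, 1674: 365 days.
Jul 3, 1674 → Jul 3, 1675: 365 days.
Jul 3, 1675 → Jul 3, 1676: 366 days (Feb 29, 1676 is in that span).
Jul 3, 1676 → Aug 3, 1676: 31 days (July has 31).
Aug 3, 1676 → Sep 3, 1676: 31 days (August has 31).
Sep 3, 1676 → Oct 3, 1676: 30 days (September has 30).
Oct 3, 1676 → Nov 3, 1676: 31 days (October has 31).
Nov 3, 1676 → Dec 3, 1676: 30 days (November has 30).
Dec 3, 1676 → Jan 3, 1677: 31 days (December has 31).
Jan 3, 1677 → Feb 3, 1677: 31 days (January has 31).
Feb 3, 1677 → Mar 3, 1677: 28 days (February has 28).
Mar 3, 1677 → Apr 3, 1677: 31 days (March has 31).
Apr 3, 1677 → May 3, 1677: 30 days (April has 30).
May 3, 1677 → May 7, 1677: 4 days.
Total: 6152 days.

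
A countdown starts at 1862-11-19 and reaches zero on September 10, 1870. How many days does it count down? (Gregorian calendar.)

2852

Nov 19, 1862 → Nov 19, 1863: 365 days.
Nov 19, 1863 → Nov 19, 1864: 366 days (Feb 29, 1864 is in that span).
Nov 19, 1864 → Nov 19, 1865: 365 days.
Nov 19, 1865 → Nov 19, 1866: 365 days.
Nov 19, 1866 → Nov 19, 1867: 365 days.
Nov 19, 1867 → Nov 19, 1868: 366 days (Feb 29, 1868 is in that span).
Nov 19, 1868 → Nov 19, 1869: 365 days.
Nov 19, 1869 → Dec 19, 1869: 30 days (November has 30).
Dec 19, 1869 → Jan 19, 1870: 31 days (December has 31).
Jan 19, 1870 → Feb 19, 1870: 31 days (January has 31).
Feb 19, 1870 → Mar 19, 1870: 28 days (February has 28).
Mar 19, 1870 → Apr 19, 1870: 31 days (March has 31).
Apr 19, 1870 → May 19, 1870: 30 days (April has 30).
May 19, 1870 → Jun 19, 1870: 31 days (May has 31).
Jun 19, 1870 → Jul 19, 1870: 30 days (June has 30).
Jul 19, 1870 → Aug 19, 1870: 31 days (July has 31).
Aug 19, 1870 → Sep 10, 1870: 22 days.
Total: 2852 days.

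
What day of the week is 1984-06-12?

January 1, 1984 is a Sunday.
Jan 1, 1984 → Feb 1, 1984: 31 days (January has 31).
Feb 1, 1984 → Mar 1, 1984: 29 days (February has 29).
Mar 1, 1984 → Apr 1, 1984: 31 days (March has 31).
Apr 1, 1984 → May 1, 1984: 30 days (April has 30).
May 1, 1984 → Jun 1, 1984: 31 days (May has 31).
Jun 1, 1984 → Jun 12, 1984: 11 days.
Total: 163 days.
163 mod 7 = 2, so Sunday + 2 = Tuesday.

Tuesday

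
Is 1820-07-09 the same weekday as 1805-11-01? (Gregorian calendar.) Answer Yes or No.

From Nov 1, 1805 to Jul 9, 1820 is 5364 days.
5364 mod 7 = 2, so they are different weekdays.
(Nov 1, 1805 is a Friday; Jul 9, 1820 is a Sunday.)

No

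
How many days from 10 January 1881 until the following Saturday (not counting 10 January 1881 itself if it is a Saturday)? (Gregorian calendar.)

Jan 10, 1881 is a Monday.
From Monday to the next Saturday is 5 days.

5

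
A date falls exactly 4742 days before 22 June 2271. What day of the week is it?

Monday

First find the weekday of Jun 22, 2271. Doomsday rule: the anchor day for the 2200s is Friday. For year 71: 71÷12 = 5 r 11, and 11÷4 = 2, so 5+11+2 = 18.
Friday + 18 ≡ Tuesday — that's 2271's doomsday.
In June the doomsday date is Jun 6.
Jun 22 is 16 days after Jun 6; 16 mod 7 = 2, so Tuesday + 2 = Thursday.
4742 mod 7 = 3, so 4742 days before a Thursday is Thursday − 3 = Monday.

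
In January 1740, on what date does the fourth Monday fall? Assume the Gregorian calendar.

January 1, 1740 is a Friday.
The first Monday is therefore January 4 (3 days later).
The fourth Monday is 4 + 3×7 = January 25.

January 25, 1740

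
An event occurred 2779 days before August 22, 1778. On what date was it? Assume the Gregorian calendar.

−365 (one year) → Aug 22, 1777 (2414 left).
−365 (one year) → Aug 22, 1776 (2049 left).
−366 (one year; includes Feb 29, 1776) → Aug 22, 1775 (1683 left).
−365 (one year) → Aug 22, 1774 (1318 left).
−365 (one year) → Aug 22, 1773 (953 left).
−365 (one year) → Aug 22, 1772 (588 left).
−366 (one year; includes Feb 29, 1772) → Aug 22, 1771 (222 left).
−22 → Jul 31, 1771 (end of Jul, 31 days; 200 left).
−31 → Jun 30, 1771 (end of Jun, 30 days; 169 left).
−30 → May 31, 1771 (end of May, 31 days; 139 left).
−31 → Apr 30, 1771 (end of Apr, 30 days; 108 left).
−30 → Mar 31, 1771 (end of Mar, 31 days; 78 left).
−31 → Feb 28, 1771 (end of Feb, 28 days; 47 left).
−28 → Jan 31, 1771 (end of Jan, 31 days; 19 left).
−19 → Jan 12, 1771.

January 12, 1771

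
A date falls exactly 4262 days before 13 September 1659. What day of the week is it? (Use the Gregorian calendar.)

Sunday

First find the weekday of Sep 13, 1659. Doomsday rule: the anchor day for the 1600s is Tuesday. For year 59: 59÷12 = 4 r 11, and 11÷4 = 2, so 4+11+2 = 17.
Tuesday + 17 ≡ Friday — that's 1659's doomsday.
In September the doomsday date is Sep 5.
Sep 13 is 8 days after Sep 5; 8 mod 7 = 1, so Friday + 1 = Saturday.
4262 mod 7 = 6, so 4262 days before a Saturday is Saturday − 6 = Sunday.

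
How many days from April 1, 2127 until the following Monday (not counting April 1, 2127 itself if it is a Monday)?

Apr 1, 2127 is a Tuesday.
From Tuesday to the next Monday is 6 days.

6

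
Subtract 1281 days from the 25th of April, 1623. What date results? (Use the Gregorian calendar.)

October 22, 1619

−365 (one year) → Apr 25, 1622 (916 left).
−365 (one year) → Apr 25, 1621 (551 left).
−365 (one year) → Apr 25, 1620 (186 left).
−25 → Mar 31, 1620 (end of Mar, 31 days; 161 left).
−31 → Feb 29, 1620 (end of Feb, 29 days; 130 left).
−29 → Jan 31, 1620 (end of Jan, 31 days; 101 left).
−31 → Dec 31, 1619 (end of Dec, 31 days; 70 left).
−31 → Nov 30, 1619 (end of Nov, 30 days; 39 left).
−30 → Oct 31, 1619 (end of Oct, 31 days; 9 left).
−9 → Oct 22, 1619.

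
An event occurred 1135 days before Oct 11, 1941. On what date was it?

−365 (one year) → Oct 11, 1940 (770 left).
−366 (one year; includes Feb 29, 1940) → Oct 11, 1939 (404 left).
−365 (one year) → Oct 11, 1938 (39 left).
−11 → Sep 30, 1938 (end of Sep, 30 days; 28 left).
−28 → Sep 2, 1938.

September 2, 1938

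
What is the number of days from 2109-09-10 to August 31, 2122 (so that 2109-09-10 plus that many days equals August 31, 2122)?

4738

Sep 10, 2109 → Sep 10, 2110: 365 days.
Sep 10, 2110 → Sep 10, 2111: 365 days.
Sep 10, 2111 → Sep 10, 2112: 366 days (Feb 29, 2112 is in that span).
Sep 10, 2112 → Sep 10, 2113: 365 days.
Sep 10, 2113 → Sep 10, 2114: 365 days.
Sep 10, 2114 → Sep 10, 2115: 365 days.
Sep 10, 2115 → Sep 10, 2116: 366 days (Feb 29, 2116 is in that span).
Sep 10, 2116 → Sep 10, 2117: 365 days.
Sep 10, 2117 → Sep 10, 2118: 365 days.
Sep 10, 2118 → Sep 10, 2119: 365 days.
Sep 10, 2119 → Sep 10, 2120: 366 days (Feb 29, 2120 is in that span).
Sep 10, 2120 → Sep 10, 2121: 365 days.
Sep 10, 2121 → Oct 10, 2121: 30 days (September has 30).
Oct 10, 2121 → Nov 10, 2121: 31 days (October has 31).
Nov 10, 2121 → Dec 10, 2121: 30 days (November has 30).
Dec 10, 2121 → Jan 10, 2122: 31 days (December has 31).
Jan 10, 2122 → Feb 10, 2122: 31 days (January has 31).
Feb 10, 2122 → Mar 10, 2122: 28 days (February has 28).
Mar 10, 2122 → Apr 10, 2122: 31 days (March has 31).
Apr 10, 2122 → May 10, 2122: 30 days (April has 30).
May 10, 2122 → Jun 10, 2122: 31 days (May has 31).
Jun 10, 2122 → Jul 10, 2122: 30 days (June has 30).
Jul 10, 2122 → Aug 10, 2122: 31 days (July has 31).
Aug 10, 2122 → Aug 31, 2122: 21 days.
Total: 4738 days.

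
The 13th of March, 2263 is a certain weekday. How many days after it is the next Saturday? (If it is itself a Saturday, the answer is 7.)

1

Mar 13, 2263 is a Friday.
From Friday to the next Saturday is 1 day.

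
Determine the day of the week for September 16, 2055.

Thursday

Doomsday rule: the anchor day for the 2000s is Tuesday. For year 55: 55÷12 = 4 r 7, and 7÷4 = 1, so 4+7+1 = 12.
Tuesday + 12 ≡ Sunday — that's 2055's doomsday.
In September the doomsday date is Sep 5.
Sep 16 is 11 days after Sep 5; 11 mod 7 = 4, so Sunday + 4 = Thursday.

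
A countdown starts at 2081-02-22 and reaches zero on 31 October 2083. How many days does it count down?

981

Feb 22, 2081 → Feb 22, 2082: 365 days.
Feb 22, 2082 → Feb 22, 2083: 365 days.
Feb 22, 2083 → Mar 22, 2083: 28 days (February has 28).
Mar 22, 2083 → Apr 22, 2083: 31 days (March has 31).
Apr 22, 2083 → May 22, 2083: 30 days (April has 30).
May 22, 2083 → Jun 22, 2083: 31 days (May has 31).
Jun 22, 2083 → Jul 22, 2083: 30 days (June has 30).
Jul 22, 2083 → Aug 22, 2083: 31 days (July has 31).
Aug 22, 2083 → Sep 22, 2083: 31 days (August has 31).
Sep 22, 2083 → Oct 22, 2083: 30 days (September has 30).
Oct 22, 2083 → Oct 31, 2083: 9 days.
Total: 981 days.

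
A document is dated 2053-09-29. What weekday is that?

Doomsday rule: the anchor day for the 2000s is Tuesday. For year 53: 53÷12 = 4 r 5, and 5÷4 = 1, so 4+5+1 = 10.
Tuesday + 10 ≡ Friday — that's 2053's doomsday.
In September the doomsday date is Sep 5.
Sep 29 is 24 days after Sep 5; 24 mod 7 = 3, so Friday + 3 = Monday.

Monday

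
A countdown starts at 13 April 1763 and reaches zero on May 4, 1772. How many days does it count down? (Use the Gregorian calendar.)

3309

Apr 13, 1763 → Apr 13, 1764: 366 days (Feb 29, 1764 is in that span).
Apr 13, 1764 → Apr 13, 1765: 365 days.
Apr 13, 1765 → Apr 13, 1766: 365 days.
Apr 13, 1766 → Apr 13, 1767: 365 days.
Apr 13, 1767 → Apr 13, 1768: 366 days (Feb 29, 1768 is in that span).
Apr 13, 1768 → Apr 13, 1769: 365 days.
Apr 13, 1769 → Apr 13, 1770: 365 days.
Apr 13, 1770 → Apr 13, 1771: 365 days.
Apr 13, 1771 → May 13, 1771: 30 days (April has 30).
May 13, 1771 → Jun 13, 1771: 31 days (May has 31).
Jun 13, 1771 → Jul 13, 1771: 30 days (June has 30).
Jul 13, 1771 → Aug 13, 1771: 31 days (July has 31).
Aug 13, 1771 → Sep 13, 1771: 31 days (August has 31).
Sep 13, 1771 → Oct 13, 1771: 30 days (September has 30).
Oct 13, 1771 → Nov 13, 1771: 31 days (October has 31).
Nov 13, 1771 → Dec 13, 1771: 30 days (November has 30).
Dec 13, 1771 → Jan 13, 1772: 31 days (December has 31).
Jan 13, 1772 → Feb 13, 1772: 31 days (January has 31).
Feb 13, 1772 → Mar 13, 1772: 29 days (February has 29).
Mar 13, 1772 → Apr 13, 1772: 31 days (March has 31).
Apr 13, 1772 → May 4, 1772: 21 days.
Total: 3309 days.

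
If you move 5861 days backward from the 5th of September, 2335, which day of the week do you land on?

First find the weekday of Sep 5, 2335. Doomsday rule: the anchor day for the 2300s is Wednesday. For year 35: 35÷12 = 2 r 11, and 11÷4 = 2, so 2+11+2 = 15.
Wednesday + 15 ≡ Thursday — that's 2335's doomsday.
In September the doomsday date is Sep 5.
Sep 5 is the doomsday itself: Thursday.
5861 mod 7 = 2, so 5861 days before a Thursday is Thursday − 2 = Tuesday.

Tuesday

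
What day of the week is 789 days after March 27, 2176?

Mar 27, 2176 is a Wednesday.
789 mod 7 = 5, so 789 days after a Wednesday is Wednesday + 5 = Monday.

Monday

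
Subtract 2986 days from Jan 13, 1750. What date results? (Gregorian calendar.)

−365 (one year) → Jan 13, 1749 (2621 left).
−366 (one year; includes Feb 29, 1748) → Jan 13, 1748 (2255 left).
−365 (one year) → Jan 13, 1747 (1890 left).
−365 (one year) → Jan 13, 1746 (1525 left).
−365 (one year) → Jan 13, 1745 (1160 left).
−366 (one year; includes Feb 29, 1744) → Jan 13, 1744 (794 left).
−365 (one year) → Jan 13, 1743 (429 left).
−365 (one year) → Jan 13, 1742 (64 left).
−13 → Dec 31, 1741 (end of Dec, 31 days; 51 left).
−31 → Nov 30, 1741 (end of Nov, 30 days; 20 left).
−20 → Nov 10, 1741.

November 10, 1741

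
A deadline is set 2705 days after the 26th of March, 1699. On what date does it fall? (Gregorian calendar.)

August 22, 1706

+365 (one year) → Mar 26, 1700 (2340 left).
+365 (one year) → Mar 26, 1701 (1975 left).
+365 (one year) → Mar 26, 1702 (1610 left).
+365 (one year) → Mar 26, 1703 (1245 left).
+366 (one year; includes Feb 29, 1704) → Mar 26, 1704 (879 left).
+365 (one year) → Mar 26, 1705 (514 left).
+365 (one year) → Mar 26, 1706 (149 left).
Mar has 31 days: +6 → Apr 1, 1706 (143 left).
Apr has 30 days: +30 → May 1, 1706 (113 left).
May has 31 days: +31 → Jun 1, 1706 (82 left).
Jun has 30 days: +30 → Jul 1, 1706 (52 left).
Jul has 31 days: +31 → Aug 1, 1706 (21 left).
+21 → Aug 22, 1706.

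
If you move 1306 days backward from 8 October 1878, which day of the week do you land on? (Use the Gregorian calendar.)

Oct 8, 1878 is a Tuesday.
1306 mod 7 = 4, so 1306 days before a Tuesday is Tuesday − 4 = Friday.

Friday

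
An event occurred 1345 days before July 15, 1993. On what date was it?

November 8, 1989

−365 (one year) → Jul 15, 1992 (980 left).
−366 (one year; includes Feb 29, 1992) → Jul 15, 1991 (614 left).
−365 (one year) → Jul 15, 1990 (249 left).
−15 → Jun 30, 1990 (end of Jun, 30 days; 234 left).
−30 → May 31, 1990 (end of May, 31 days; 204 left).
−31 → Apr 30, 1990 (end of Apr, 30 days; 173 left).
−30 → Mar 31, 1990 (end of Mar, 31 days; 143 left).
−31 → Feb 28, 1990 (end of Feb, 28 days; 112 left).
−28 → Jan 31, 1990 (end of Jan, 31 days; 84 left).
−31 → Dec 31, 1989 (end of Dec, 31 days; 53 left).
−31 → Nov 30, 1989 (end of Nov, 30 days; 22 left).
−22 → Nov 8, 1989.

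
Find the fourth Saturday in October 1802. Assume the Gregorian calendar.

October 23, 1802

October 1, 1802 is a Friday.
The first Saturday is therefore October 2 (1 days later).
The fourth Saturday is 2 + 3×7 = October 23.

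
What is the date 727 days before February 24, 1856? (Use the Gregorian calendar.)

February 27, 1854

−365 (one year) → Feb 24, 1855 (362 left).
−24 → Jan 31, 1855 (end of Jan, 31 days; 338 left).
−31 → Dec 31, 1854 (end of Dec, 31 days; 307 left).
−31 → Nov 30, 1854 (end of Nov, 30 days; 276 left).
−30 → Oct 31, 1854 (end of Oct, 31 days; 246 left).
−31 → Sep 30, 1854 (end of Sep, 30 days; 215 left).
−30 → Aug 31, 1854 (end of Aug, 31 days; 185 left).
−31 → Jul 31, 1854 (end of Jul, 31 days; 154 left).
−31 → Jun 30, 1854 (end of Jun, 30 days; 123 left).
−30 → May 31, 1854 (end of May, 31 days; 93 left).
−31 → Apr 30, 1854 (end of Apr, 30 days; 62 left).
−30 → Mar 31, 1854 (end of Mar, 31 days; 32 left).
−31 → Feb 28, 1854 (end of Feb, 28 days; 1 left).
−1 → Feb 27, 1854.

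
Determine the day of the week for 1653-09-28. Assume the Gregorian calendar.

Doomsday rule: the anchor day for the 1600s is Tuesday. For year 53: 53÷12 = 4 r 5, and 5÷4 = 1, so 4+5+1 = 10.
Tuesday + 10 ≡ Friday — that's 1653's doomsday.
In September the doomsday date is Sep 5.
Sep 28 is 23 days after Sep 5; 23 mod 7 = 2, so Friday + 2 = Sunday.

Sunday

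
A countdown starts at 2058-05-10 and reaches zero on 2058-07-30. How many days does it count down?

May 10, 2058 → Jun 10, 2058: 31 days (May has 31).
Jun 10, 2058 → Jul 10, 2058: 30 days (June has 30).
Jul 10, 2058 → Jul 30, 2058: 20 days.
Total: 81 days.

81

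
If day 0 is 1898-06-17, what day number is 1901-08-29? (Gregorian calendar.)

Jun 17, 1898 → Jun 17, 1899: 365 days.
Jun 17, 1899 → Jun 17, 1900: 365 days.
Jun 17, 1900 → Jun 17, 1901: 365 days.
Jun 17, 1901 → Jul 17, 1901: 30 days (June has 30).
Jul 17, 1901 → Aug 17, 1901: 31 days (July has 31).
Aug 17, 1901 → Aug 29, 1901: 12 days.
Total: 1168 days.

1168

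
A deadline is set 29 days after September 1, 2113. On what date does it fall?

September 30, 2113

+29 → Sep 30, 2113.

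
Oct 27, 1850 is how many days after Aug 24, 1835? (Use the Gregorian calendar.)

Aug 24, 1835 → Aug 24, 1836: 366 days (Feb 29, 1836 is in that span).
Aug 24, 1836 → Aug 24, 1837: 365 days.
Aug 24, 1837 → Aug 24, 1838: 365 days.
Aug 24, 1838 → Aug 24, 1839: 365 days.
Aug 24, 1839 → Aug 24, 1840: 366 days (Feb 29, 1840 is in that span).
Aug 24, 1840 → Aug 24, 1841: 365 days.
Aug 24, 1841 → Aug 24, 1842: 365 days.
Aug 24, 1842 → Aug 24, 1843: 365 days.
Aug 24, 1843 → Aug 24, 1844: 366 days (Feb 29, 1844 is in that span).
Aug 24, 1844 → Aug 24, 1845: 365 days.
Aug 24, 1845 → Aug 24, 1846: 365 days.
Aug 24, 1846 → Aug 24, 1847: 365 days.
Aug 24, 1847 → Aug 24, 1848: 366 days (Feb 29, 1848 is in that span).
Aug 24, 1848 → Aug 24, 1849: 365 days.
Aug 24, 1849 → Aug 24, 1850: 365 days.
Aug 24, 1850 → Sep 24, 1850: 31 days (August has 31).
Sep 24, 1850 → Oct 24, 1850: 30 days (September has 30).
Oct 24, 1850 → Oct 27, 1850: 3 days.
Total: 5543 days.

5543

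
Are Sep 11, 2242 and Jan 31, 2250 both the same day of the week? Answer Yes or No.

No

From Sep 11, 2242 to Jan 31, 2250 is 2699 days.
2699 mod 7 = 4, so they are different weekdays.
(Sep 11, 2242 is a Sunday; Jan 31, 2250 is a Thursday.)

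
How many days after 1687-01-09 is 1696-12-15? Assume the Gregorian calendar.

3628

Jan 9, 1687 → Jan 9, 1688: 365 days.
Jan 9, 1688 → Jan 9, 1689: 366 days (Feb 29, 1688 is in that span).
Jan 9, 1689 → Jan 9, 1690: 365 days.
Jan 9, 1690 → Jan 9, 1691: 365 days.
Jan 9, 1691 → Jan 9, 1692: 365 days.
Jan 9, 1692 → Jan 9, 1693: 366 days (Feb 29, 1692 is in that span).
Jan 9, 1693 → Jan 9, 1694: 365 days.
Jan 9, 1694 → Jan 9, 1695: 365 days.
Jan 9, 1695 → Jan 9, 1696: 365 days.
Jan 9, 1696 → Feb 9, 1696: 31 days (January has 31).
Feb 9, 1696 → Mar 9, 1696: 29 days (February has 29).
Mar 9, 1696 → Apr 9, 1696: 31 days (March has 31).
Apr 9, 1696 → May 9, 1696: 30 days (April has 30).
May 9, 1696 → Jun 9, 1696: 31 days (May has 31).
Jun 9, 1696 → Jul 9, 1696: 30 days (June has 30).
Jul 9, 1696 → Aug 9, 1696: 31 days (July has 31).
Aug 9, 1696 → Sep 9, 1696: 31 days (August has 31).
Sep 9, 1696 → Oct 9, 1696: 30 days (September has 30).
Oct 9, 1696 → Nov 9, 1696: 31 days (October has 31).
Nov 9, 1696 → Dec 9, 1696: 30 days (November has 30).
Dec 9, 1696 → Dec 15, 1696: 6 days.
Total: 3628 days.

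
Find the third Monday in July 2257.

July 20, 2257

July 1, 2257 is a Wednesday.
The first Monday is therefore July 6 (5 days later).
The third Monday is 6 + 2×7 = July 20.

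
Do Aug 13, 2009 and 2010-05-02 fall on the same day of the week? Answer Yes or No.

From Aug 13, 2009 to May 2, 2010 is 262 days.
262 mod 7 = 3, so they are different weekdays.
(Aug 13, 2009 is a Thursday; May 2, 2010 is a Sunday.)

No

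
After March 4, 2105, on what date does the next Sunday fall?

Mar 4, 2105 is a Wednesday.
From Wednesday to the next Sunday is 4 days.
Mar 4, 2105 + 4 = Mar 8, 2105.

March 8, 2105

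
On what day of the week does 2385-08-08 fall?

Thursday

Doomsday rule: the anchor day for the 2300s is Wednesday. For year 85: 85÷12 = 7 r 1, and 1÷4 = 0, so 7+1+0 = 8.
Wednesday + 8 ≡ Thursday — that's 2385's doomsday.
In August the doomsday date is Aug 8.
Aug 8 is the doomsday itself: Thursday.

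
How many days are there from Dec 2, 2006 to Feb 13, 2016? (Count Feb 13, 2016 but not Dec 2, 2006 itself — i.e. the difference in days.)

Dec 2, 2006 → Dec 2, 2007: 365 days.
Dec 2, 2007 → Dec 2, 2008: 366 days (Feb 29, 2008 is in that span).
Dec 2, 2008 → Dec 2, 2009: 365 days.
Dec 2, 2009 → Dec 2, 2010: 365 days.
Dec 2, 2010 → Dec 2, 2011: 365 days.
Dec 2, 2011 → Dec 2, 2012: 366 days (Feb 29, 2012 is in that span).
Dec 2, 2012 → Dec 2, 2013: 365 days.
Dec 2, 2013 → Dec 2, 2014: 365 days.
Dec 2, 2014 → Dec 2, 2015: 365 days.
Dec 2, 2015 → Jan 2, 2016: 31 days (December has 31).
Jan 2, 2016 → Feb 2, 2016: 31 days (January has 31).
Feb 2, 2016 → Feb 13, 2016: 11 days.
Total: 3360 days.

3360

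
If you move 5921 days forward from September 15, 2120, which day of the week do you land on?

First find the weekday of Sep 15, 2120. Doomsday rule: the anchor day for the 2100s is Sunday. For year 20: 20÷12 = 1 r 8, and 8÷4 = 2, so 1+8+2 = 11.
Sunday + 11 ≡ Thursday — that's 2120's doomsday.
In September the doomsday date is Sep 5.
Sep 15 is 10 days after Sep 5; 10 mod 7 = 3, so Thursday + 3 = Sunday.
5921 mod 7 = 6, so 5921 days after a Sunday is Sunday + 6 = Saturday.

Saturday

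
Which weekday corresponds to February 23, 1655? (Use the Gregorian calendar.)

Tuesday

Doomsday rule: the anchor day for the 1600s is Tuesday. For year 55: 55÷12 = 4 r 7, and 7÷4 = 1, so 4+7+1 = 12.
Tuesday + 12 ≡ Sunday — that's 1655's doomsday.
In February the doomsday date is Feb 28 (1655 is not a leap year).
Feb 23 is 5 days before Feb 28; 5 mod 7 = 5, so Sunday − 5 = Tuesday.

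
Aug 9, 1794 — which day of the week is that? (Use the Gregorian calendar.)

Doomsday rule: the anchor day for the 1700s is Sunday. For year 94: 94÷12 = 7 r 10, and 10÷4 = 2, so 7+10+2 = 19.
Sunday + 19 ≡ Friday — that's 1794's doomsday.
In August the doomsday date is Aug 8.
Aug 9 is 1 day after Aug 8; 1 mod 7 = 1, so Friday + 1 = Saturday.

Saturday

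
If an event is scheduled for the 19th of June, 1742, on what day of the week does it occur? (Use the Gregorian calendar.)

Doomsday rule: the anchor day for the 1700s is Sunday. For year 42: 42÷12 = 3 r 6, and 6÷4 = 1, so 3+6+1 = 10.
Sunday + 10 ≡ Wednesday — that's 1742's doomsday.
In June the doomsday date is Jun 6.
Jun 19 is 13 days after Jun 6; 13 mod 7 = 6, so Wednesday + 6 = Tuesday.

Tuesday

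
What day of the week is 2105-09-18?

Friday

January 1, 2105 is a Thursday.
Jan 1, 2105 → Feb 1, 2105: 31 days (January has 31).
Feb 1, 2105 → Mar 1, 2105: 28 days (February has 28).
Mar 1, 2105 → Apr 1, 2105: 31 days (March has 31).
Apr 1, 2105 → May 1, 2105: 30 days (April has 30).
May 1, 2105 → Jun 1, 2105: 31 days (May has 31).
Jun 1, 2105 → Jul 1, 2105: 30 days (June has 30).
Jul 1, 2105 → Aug 1, 2105: 31 days (July has 31).
Aug 1, 2105 → Sep 1, 2105: 31 days (August has 31).
Sep 1, 2105 → Sep 18, 2105: 17 days.
Total: 260 days.
260 mod 7 = 1, so Thursday + 1 = Friday.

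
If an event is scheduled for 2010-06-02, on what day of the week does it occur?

January 1, 2010 is a Friday.
Jan 1, 2010 → Feb 1, 2010: 31 days (January has 31).
Feb 1, 2010 → Mar 1, 2010: 28 days (February has 28).
Mar 1, 2010 → Apr 1, 2010: 31 days (March has 31).
Apr 1, 2010 → May 1, 2010: 30 days (April has 30).
May 1, 2010 → Jun 1, 2010: 31 days (May has 31).
Jun 1, 2010 → Jun 2, 2010: 1 days.
Total: 152 days.
152 mod 7 = 5, so Friday + 5 = Wednesday.

Wednesday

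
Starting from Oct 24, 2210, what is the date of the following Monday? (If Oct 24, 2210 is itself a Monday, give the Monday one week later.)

Oct 24, 2210 is a Wednesday.
From Wednesday to the next Monday is 5 days.
Oct 24, 2210 + 5 = Oct 29, 2210.

October 29, 2210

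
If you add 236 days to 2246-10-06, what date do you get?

May 30, 2247

Oct has 31 days: +26 → Nov 1, 2246 (210 left).
Nov has 30 days: +30 → Dec 1, 2246 (180 left).
Dec has 31 days: +31 → Jan 1, 2247 (149 left).
Jan has 31 days: +31 → Feb 1, 2247 (118 left).
Feb has 28 days: +28 → Mar 1, 2247 (90 left).
Mar has 31 days: +31 → Apr 1, 2247 (59 left).
Apr has 30 days: +30 → May 1, 2247 (29 left).
+29 → May 30, 2247.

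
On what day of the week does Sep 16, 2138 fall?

Tuesday

Doomsday rule: the anchor day for the 2100s is Sunday. For year 38: 38÷12 = 3 r 2, and 2÷4 = 0, so 3+2+0 = 5.
Sunday + 5 ≡ Friday — that's 2138's doomsday.
In September the doomsday date is Sep 5.
Sep 16 is 11 days after Sep 5; 11 mod 7 = 4, so Friday + 4 = Tuesday.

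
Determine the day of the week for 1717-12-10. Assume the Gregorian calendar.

Friday

Doomsday rule: the anchor day for the 1700s is Sunday. For year 17: 17÷12 = 1 r 5, and 5÷4 = 1, so 1+5+1 = 7.
Sunday + 7 ≡ Sunday — that's 1717's doomsday.
In December the doomsday date is Dec 12.
Dec 10 is 2 days before Dec 12; 2 mod 7 = 2, so Sunday − 2 = Friday.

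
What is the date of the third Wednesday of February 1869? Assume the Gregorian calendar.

February 1, 1869 is a Monday.
The first Wednesday is therefore February 3 (2 days later).
The third Wednesday is 3 + 2×7 = February 17.

February 17, 1869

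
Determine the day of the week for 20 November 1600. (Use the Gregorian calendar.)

Doomsday rule: the anchor day for the 1600s is Tuesday. For year 00: 0÷12 = 0 r 0, and 0÷4 = 0, so 0+0+0 = 0.
Tuesday + 0 ≡ Tuesday — that's 1600's doomsday.
In November the doomsday date is Nov 7.
Nov 20 is 13 days after Nov 7; 13 mod 7 = 6, so Tuesday + 6 = Monday.

Monday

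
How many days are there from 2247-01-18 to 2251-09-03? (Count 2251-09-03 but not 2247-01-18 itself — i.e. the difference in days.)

Jan 18, 2247 → Jan 18, 2248: 365 days.
Jan 18, 2248 → Jan 18, 2249: 366 days (Feb 29, 2248 is in that span).
Jan 18, 2249 → Jan 18, 2250: 365 days.
Jan 18, 2250 → Jan 18, 2251: 365 days.
Jan 18, 2251 → Feb 18, 2251: 31 days (January has 31).
Feb 18, 2251 → Mar 18, 2251: 28 days (February has 28).
Mar 18, 2251 → Apr 18, 2251: 31 days (March has 31).
Apr 18, 2251 → May 18, 2251: 30 days (April has 30).
May 18, 2251 → Jun 18, 2251: 31 days (May has 31).
Jun 18, 2251 → Jul 18, 2251: 30 days (June has 30).
Jul 18, 2251 → Aug 18, 2251: 31 days (July has 31).
Aug 18, 2251 → Sep 3, 2251: 16 days.
Total: 1689 days.

1689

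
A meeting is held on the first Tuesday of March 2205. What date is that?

March 5, 2205

March 1, 2205 is a Friday.
The first Tuesday is therefore March 5 (4 days later).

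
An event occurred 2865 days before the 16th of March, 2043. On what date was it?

May 12, 2035

−365 (one year) → Mar 16, 2042 (2500 left).
−365 (one year) → Mar 16, 2041 (2135 left).
−365 (one year) → Mar 16, 2040 (1770 left).
−366 (one year; includes Feb 29, 2040) → Mar 16, 2039 (1404 left).
−365 (one year) → Mar 16, 2038 (1039 left).
−365 (one year) → Mar 16, 2037 (674 left).
−365 (one year) → Mar 16, 2036 (309 left).
−16 → Feb 29, 2036 (end of Feb, 29 days; 293 left).
−29 → Jan 31, 2036 (end of Jan, 31 days; 264 left).
−31 → Dec 31, 2035 (end of Dec, 31 days; 233 left).
−31 → Nov 30, 2035 (end of Nov, 30 days; 202 left).
−30 → Oct 31, 2035 (end of Oct, 31 days; 172 left).
−31 → Sep 30, 2035 (end of Sep, 30 days; 141 left).
−30 → Aug 31, 2035 (end of Aug, 31 days; 111 left).
−31 → Jul 31, 2035 (end of Jul, 31 days; 80 left).
−31 → Jun 30, 2035 (end of Jun, 30 days; 49 left).
−30 → May 31, 2035 (end of May, 31 days; 19 left).
−19 → May 12, 2035.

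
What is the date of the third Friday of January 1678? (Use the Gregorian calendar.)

January 1, 1678 is a Saturday.
The first Friday is therefore January 7 (6 days later).
The third Friday is 7 + 2×7 = January 21.

January 21, 1678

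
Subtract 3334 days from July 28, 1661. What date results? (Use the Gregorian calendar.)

−365 (one year) → Jul 28, 1660 (2969 left).
−366 (one year; includes Feb 29, 1660) → Jul 28, 1659 (2603 left).
−365 (one year) → Jul 28, 1658 (2238 left).
−365 (one year) → Jul 28, 1657 (1873 left).
−365 (one year) → Jul 28, 1656 (1508 left).
−366 (one year; includes Feb 29, 1656) → Jul 28, 1655 (1142 left).
−365 (one year) → Jul 28, 1654 (777 left).
−365 (one year) → Jul 28, 1653 (412 left).
−365 (one year) → Jul 28, 1652 (47 left).
−28 → Jun 30, 1652 (end of Jun, 30 days; 19 left).
−19 → Jun 11, 1652.

June 11, 1652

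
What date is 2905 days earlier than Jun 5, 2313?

June 22, 2305

−365 (one year) → Jun 5, 2312 (2540 left).
−366 (one year; includes Feb 29, 2312) → Jun 5, 2311 (2174 left).
−365 (one year) → Jun 5, 2310 (1809 left).
−365 (one year) → Jun 5, 2309 (1444 left).
−365 (one year) → Jun 5, 2308 (1079 left).
−366 (one year; includes Feb 29, 2308) → Jun 5, 2307 (713 left).
−365 (one year) → Jun 5, 2306 (348 left).
−5 → May 31, 2306 (end of May, 31 days; 343 left).
−31 → Apr 30, 2306 (end of Apr, 30 days; 312 left).
−30 → Mar 31, 2306 (end of Mar, 31 days; 282 left).
−31 → Feb 28, 2306 (end of Feb, 28 days; 251 left).
−28 → Jan 31, 2306 (end of Jan, 31 days; 223 left).
−31 → Dec 31, 2305 (end of Dec, 31 days; 192 left).
−31 → Nov 30, 2305 (end of Nov, 30 days; 161 left).
−30 → Oct 31, 2305 (end of Oct, 31 days; 131 left).
−31 → Sep 30, 2305 (end of Sep, 30 days; 100 left).
−30 → Aug 31, 2305 (end of Aug, 31 days; 70 left).
−31 → Jul 31, 2305 (end of Jul, 31 days; 39 left).
−31 → Jun 30, 2305 (end of Jun, 30 days; 8 left).
−8 → Jun 22, 2305.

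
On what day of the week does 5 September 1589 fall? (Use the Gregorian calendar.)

Tuesday

Doomsday rule: the anchor day for the 1500s is Wednesday. For year 89: 89÷12 = 7 r 5, and 5÷4 = 1, so 7+5+1 = 13.
Wednesday + 13 ≡ Tuesday — that's 1589's doomsday.
In September the doomsday date is Sep 5.
Sep 5 is the doomsday itself: Tuesday.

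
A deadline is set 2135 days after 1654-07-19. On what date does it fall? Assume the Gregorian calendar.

+365 (one year) → Jul 19, 1655 (1770 left).
+366 (one year; includes Feb 29, 1656) → Jul 19, 1656 (1404 left).
+365 (one year) → Jul 19, 1657 (1039 left).
+365 (one year) → Jul 19, 1658 (674 left).
+365 (one year) → Jul 19, 1659 (309 left).
Jul has 31 days: +13 → Aug 1, 1659 (296 left).
Aug has 31 days: +31 → Sep 1, 1659 (265 left).
Sep has 30 days: +30 → Oct 1, 1659 (235 left).
Oct has 31 days: +31 → Nov 1, 1659 (204 left).
Nov has 30 days: +30 → Dec 1, 1659 (174 left).
Dec has 31 days: +31 → Jan 1, 1660 (143 left).
Jan has 31 days: +31 → Feb 1, 1660 (112 left).
Feb has 29 days: +29 → Mar 1, 1660 (83 left).
Mar has 31 days: +31 → Apr 1, 1660 (52 left).
Apr has 30 days: +30 → May 1, 1660 (22 left).
+22 → May 23, 1660.

May 23, 1660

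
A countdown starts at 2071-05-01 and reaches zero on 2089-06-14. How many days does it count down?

6619

May 1, 2071 → May 1, 2072: 366 days (Feb 29, 2072 is in that span).
May 1, 2072 → May 1, 2073: 365 days.
May 1, 2073 → May 1, 2074: 365 days.
May 1, 2074 → May 1, 2075: 365 days.
May 1, 2075 → May 1, 2076: 366 days (Feb 29, 2076 is in that span).
May 1, 2076 → May 1, 2077: 365 days.
May 1, 2077 → May 1, 2078: 365 days.
May 1, 2078 → May 1, 2079: 365 days.
May 1, 2079 → May 1, 2080: 366 days (Feb 29, 2080 is in that span).
May 1, 2080 → May 1, 2081: 365 days.
May 1, 2081 → May 1, 2082: 365 days.
May 1, 2082 → May 1, 2083: 365 days.
May 1, 2083 → May 1, 2084: 366 days (Feb 29, 2084 is in that span).
May 1, 2084 → May 1, 2085: 365 days.
May 1, 2085 → May 1, 2086: 365 days.
May 1, 2086 → May 1, 2087: 365 days.
May 1, 2087 → May 1, 2088: 366 days (Feb 29, 2088 is in that span).
May 1, 2088 → May 1, 2089: 365 days.
May 1, 2089 → Jun 1, 2089: 31 days (May has 31).
Jun 1, 2089 → Jun 14, 2089: 13 days.
Total: 6619 days.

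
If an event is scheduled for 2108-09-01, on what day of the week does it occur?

Saturday

Doomsday rule: the anchor day for the 2100s is Sunday. For year 08: 8÷12 = 0 r 8, and 8÷4 = 2, so 0+8+2 = 10.
Sunday + 10 ≡ Wednesday — that's 2108's doomsday.
In September the doomsday date is Sep 5.
Sep 1 is 4 days before Sep 5; 4 mod 7 = 4, so Wednesday − 4 = Saturday.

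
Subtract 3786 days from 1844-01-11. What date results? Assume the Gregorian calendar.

−365 (one year) → Jan 11, 1843 (3421 left).
−365 (one year) → Jan 11, 1842 (3056 left).
−365 (one year) → Jan 11, 1841 (2691 left).
−366 (one year; includes Feb 29, 1840) → Jan 11, 1840 (2325 left).
−365 (one year) → Jan 11, 1839 (1960 left).
−365 (one year) → Jan 11, 1838 (1595 left).
−365 (one year) → Jan 11, 1837 (1230 left).
−366 (one year; includes Feb 29, 1836) → Jan 11, 1836 (864 left).
−365 (one year) → Jan 11, 1835 (499 left).
−365 (one year) → Jan 11, 1834 (134 left).
−11 → Dec 31, 1833 (end of Dec, 31 days; 123 left).
−31 → Nov 30, 1833 (end of Nov, 30 days; 92 left).
−30 → Oct 31, 1833 (end of Oct, 31 days; 62 left).
−31 → Sep 30, 1833 (end of Sep, 30 days; 31 left).
−30 → Aug 31, 1833 (end of Aug, 31 days; 1 left).
−1 → Aug 30, 1833.

August 30, 1833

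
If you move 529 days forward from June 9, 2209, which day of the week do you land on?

Tuesday

Jun 9, 2209 is a Friday.
529 mod 7 = 4, so 529 days after a Friday is Friday + 4 = Tuesday.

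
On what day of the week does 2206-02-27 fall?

Thursday

Doomsday rule: the anchor day for the 2200s is Friday. For year 06: 6÷12 = 0 r 6, and 6÷4 = 1, so 0+6+1 = 7.
Friday + 7 ≡ Friday — that's 2206's doomsday.
In February the doomsday date is Feb 28 (2206 is not a leap year).
Feb 27 is 1 day before Feb 28; 1 mod 7 = 1, so Friday − 1 = Thursday.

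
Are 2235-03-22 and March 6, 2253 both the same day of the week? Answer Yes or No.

From Mar 22, 2235 to Mar 6, 2253 is 6559 days.
6559 mod 7 = 0, so they are the same weekday.
(Mar 22, 2235 is a Sunday; Mar 6, 2253 is a Sunday.)

Yes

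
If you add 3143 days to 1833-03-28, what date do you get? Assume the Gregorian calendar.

November 4, 1841

+365 (one year) → Mar 28, 1834 (2778 left).
+365 (one year) → Mar 28, 1835 (2413 left).
+366 (one year; includes Feb 29, 1836) → Mar 28, 1836 (2047 left).
+365 (one year) → Mar 28, 1837 (1682 left).
+365 (one year) → Mar 28, 1838 (1317 left).
+365 (one year) → Mar 28, 1839 (952 left).
+366 (one year; includes Feb 29, 1840) → Mar 28, 1840 (586 left).
+365 (one year) → Mar 28, 1841 (221 left).
Mar has 31 days: +4 → Apr 1, 1841 (217 left).
Apr has 30 days: +30 → May 1, 1841 (187 left).
May has 31 days: +31 → Jun 1, 1841 (156 left).
Jun has 30 days: +30 → Jul 1, 1841 (126 left).
Jul has 31 days: +31 → Aug 1, 1841 (95 left).
Aug has 31 days: +31 → Sep 1, 1841 (64 left).
Sep has 30 days: +30 → Oct 1, 1841 (34 left).
Oct has 31 days: +31 → Nov 1, 1841 (3 left).
+3 → Nov 4, 1841.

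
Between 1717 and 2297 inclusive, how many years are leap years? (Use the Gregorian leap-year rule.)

141

Multiples of 4 in [1717,2297]: 145.
Of those, multiples of 100: 5 (not leap unless ÷400).
Multiples of 400: 1.
Leap years = 145 − 5 + 1 = 141.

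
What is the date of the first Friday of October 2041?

October 4, 2041

October 1, 2041 is a Tuesday.
The first Friday is therefore October 4 (3 days later).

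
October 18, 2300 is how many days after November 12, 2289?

Nov 12, 2289 → Nov 12, 2290: 365 days.
Nov 12, 2290 → Nov 12, 2291: 365 days.
Nov 12, 2291 → Nov 12, 2292: 366 days (Feb 29, 2292 is in that span).
Nov 12, 2292 → Nov 12, 2293: 365 days.
Nov 12, 2293 → Nov 12, 2294: 365 days.
Nov 12, 2294 → Nov 12, 2295: 365 days.
Nov 12, 2295 → Nov 12, 2296: 366 days (Feb 29, 2296 is in that span).
Nov 12, 2296 → Nov 12, 2297: 365 days.
Nov 12, 2297 → Nov 12, 2298: 365 days.
Nov 12, 2298 → Nov 12, 2299: 365 days.
Nov 12, 2299 → Dec 12, 2299: 30 days (November has 30).
Dec 12, 2299 → Jan 12, 2300: 31 days (December has 31).
Jan 12, 2300 → Feb 12, 2300: 31 days (January has 31).
Feb 12, 2300 → Mar 12, 2300: 28 days (February has 28).
Mar 12, 2300 → Apr 12, 2300: 31 days (March has 31).
Apr 12, 2300 → May 12, 2300: 30 days (April has 30).
May 12, 2300 → Jun 12, 2300: 31 days (May has 31).
Jun 12, 2300 → Jul 12, 2300: 30 days (June has 30).
Jul 12, 2300 → Aug 12, 2300: 31 days (July has 31).
Aug 12, 2300 → Sep 12, 2300: 31 days (August has 31).
Sep 12, 2300 → Oct 12, 2300: 30 days (September has 30).
Oct 12, 2300 → Oct 18, 2300: 6 days.
Total: 3992 days.

3992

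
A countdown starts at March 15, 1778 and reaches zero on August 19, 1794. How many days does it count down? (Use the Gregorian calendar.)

6001

Mar 15, 1778 → Mar 15, 1779: 365 days.
Mar 15, 1779 → Mar 15, 1780: 366 days (Feb 29, 1780 is in that span).
Mar 15, 1780 → Mar 15, 1781: 365 days.
Mar 15, 1781 → Mar 15, 1782: 365 days.
Mar 15, 1782 → Mar 15, 1783: 365 days.
Mar 15, 1783 → Mar 15, 1784: 366 days (Feb 29, 1784 is in that span).
Mar 15, 1784 → Mar 15, 1785: 365 days.
Mar 15, 1785 → Mar 15, 1786: 365 days.
Mar 15, 1786 → Mar 15, 1787: 365 days.
Mar 15, 1787 → Mar 15, 1788: 366 days (Feb 29, 1788 is in that span).
Mar 15, 1788 → Mar 15, 1789: 365 days.
Mar 15, 1789 → Mar 15, 1790: 365 days.
Mar 15, 1790 → Mar 15, 1791: 365 days.
Mar 15, 1791 → Mar 15, 1792: 366 days (Feb 29, 1792 is in that span).
Mar 15, 1792 → Mar 15, 1793: 365 days.
Mar 15, 1793 → Mar 15, 1794: 365 days.
Mar 15, 1794 → Apr 15, 1794: 31 days (March has 31).
Apr 15, 1794 → May 15, 1794: 30 days (April has 30).
May 15, 1794 → Jun 15, 1794: 31 days (May has 31).
Jun 15, 1794 → Jul 15, 1794: 30 days (June has 30).
Jul 15, 1794 → Aug 15, 1794: 31 days (July has 31).
Aug 15, 1794 → Aug 19, 1794: 4 days.
Total: 6001 days.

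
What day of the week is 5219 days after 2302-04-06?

Thursday

First find the weekday of Apr 6, 2302. Doomsday rule: the anchor day for the 2300s is Wednesday. For year 02: 2÷12 = 0 r 2, and 2÷4 = 0, so 0+2+0 = 2.
Wednesday + 2 ≡ Friday — that's 2302's doomsday.
In April the doomsday date is Apr 4.
Apr 6 is 2 days after Apr 4; 2 mod 7 = 2, so Friday + 2 = Sunday.
5219 mod 7 = 4, so 5219 days after a Sunday is Sunday + 4 = Thursday.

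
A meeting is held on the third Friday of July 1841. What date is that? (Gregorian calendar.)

July 1, 1841 is a Thursday.
The first Friday is therefore July 2 (1 days later).
The third Friday is 2 + 2×7 = July 16.

July 16, 1841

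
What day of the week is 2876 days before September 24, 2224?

First find the weekday of Sep 24, 2224. Doomsday rule: the anchor day for the 2200s is Friday. For year 24: 24÷12 = 2 r 0, and 0÷4 = 0, so 2+0+0 = 2.
Friday + 2 ≡ Sunday — that's 2224's doomsday.
In September the doomsday date is Sep 5.
Sep 24 is 19 days after Sep 5; 19 mod 7 = 5, so Sunday + 5 = Friday.
2876 mod 7 = 6, so 2876 days before a Friday is Friday − 6 = Saturday.

Saturday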